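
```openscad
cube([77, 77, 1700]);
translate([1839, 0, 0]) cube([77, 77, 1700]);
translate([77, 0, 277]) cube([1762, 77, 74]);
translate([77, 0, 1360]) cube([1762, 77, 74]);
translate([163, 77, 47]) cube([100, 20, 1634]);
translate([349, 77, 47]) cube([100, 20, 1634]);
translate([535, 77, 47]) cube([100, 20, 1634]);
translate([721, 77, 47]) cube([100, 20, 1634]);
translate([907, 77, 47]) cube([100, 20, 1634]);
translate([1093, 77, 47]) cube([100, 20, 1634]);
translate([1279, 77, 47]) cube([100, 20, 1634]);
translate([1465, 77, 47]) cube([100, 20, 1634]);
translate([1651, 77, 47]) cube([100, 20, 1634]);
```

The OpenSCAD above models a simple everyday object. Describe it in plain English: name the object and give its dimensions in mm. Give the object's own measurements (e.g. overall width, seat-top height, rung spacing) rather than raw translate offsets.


A fence section. Two 77×77 mm posts, 1700 mm tall, stand on the floor with a clear span of 1762 mm between their inner faces. Two horizontal rails of 77×74 mm section span the gap between the posts with their undersides at z = 277 mm and z = 1360 mm, flush with the posts' −y face. 9 pickets, each 100 mm wide, 20 mm thick and 1634 mm tall, are fixed to the +y face of the rails with their bottoms at z = 47 mm, spaced across the span with a 86 mm gap after the −x post and between neighbouring pickets, with 88 mm left before the +x post.


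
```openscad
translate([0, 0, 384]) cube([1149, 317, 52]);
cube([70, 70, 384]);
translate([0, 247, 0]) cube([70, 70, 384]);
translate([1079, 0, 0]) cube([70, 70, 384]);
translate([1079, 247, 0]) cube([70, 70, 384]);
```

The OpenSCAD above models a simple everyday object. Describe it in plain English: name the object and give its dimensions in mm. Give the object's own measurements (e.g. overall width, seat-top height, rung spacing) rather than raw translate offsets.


A long wooden bench with a 1149 mm (x) × 317 mm (y) seat, 52 mm thick, its top surface 436 mm above the floor. Four 70 mm square legs at the seat corners, flush with the edges, run from z = 0 to the seat underside.


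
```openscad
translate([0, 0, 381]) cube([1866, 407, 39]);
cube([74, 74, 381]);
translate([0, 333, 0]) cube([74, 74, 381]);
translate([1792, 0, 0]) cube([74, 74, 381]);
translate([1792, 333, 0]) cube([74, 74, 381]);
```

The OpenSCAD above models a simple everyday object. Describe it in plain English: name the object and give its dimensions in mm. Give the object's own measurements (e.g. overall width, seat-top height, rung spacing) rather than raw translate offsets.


A bench: a 1866×407 mm seat slab, 39 mm thick, top at z = 420 mm, on four 74×74 mm square legs flush with the seat corners and standing on z = 0.


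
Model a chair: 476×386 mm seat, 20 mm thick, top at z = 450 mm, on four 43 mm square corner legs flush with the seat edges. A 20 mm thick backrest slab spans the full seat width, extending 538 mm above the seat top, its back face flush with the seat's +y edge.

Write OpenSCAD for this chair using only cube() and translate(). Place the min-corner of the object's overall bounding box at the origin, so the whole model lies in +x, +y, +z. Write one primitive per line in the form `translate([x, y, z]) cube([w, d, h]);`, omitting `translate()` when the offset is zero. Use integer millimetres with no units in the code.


translate([0, 0, 430]) cube([476, 386, 20]);
cube([43, 43, 430]);
translate([433, 0, 0]) cube([43, 43, 430]);
translate([0, 343, 0]) cube([43, 43, 430]);
translate([433, 343, 0]) cube([43, 43, 430]);
translate([0, 366, 450]) cube([476, 20, 538]);


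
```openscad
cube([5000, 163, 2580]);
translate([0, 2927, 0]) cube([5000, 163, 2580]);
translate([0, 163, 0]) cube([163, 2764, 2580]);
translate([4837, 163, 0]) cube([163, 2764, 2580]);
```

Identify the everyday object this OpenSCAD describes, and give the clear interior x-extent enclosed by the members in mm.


A house (or room) frame. The interior width is 4674 mm.

Four 2580 mm walls enclosing a rectangle with no floor or roof — a room or house frame. Outside width is 5000 mm and wall thickness is 163 mm, so the interior width is 5000 − 2 × 163 = 4674 mm.


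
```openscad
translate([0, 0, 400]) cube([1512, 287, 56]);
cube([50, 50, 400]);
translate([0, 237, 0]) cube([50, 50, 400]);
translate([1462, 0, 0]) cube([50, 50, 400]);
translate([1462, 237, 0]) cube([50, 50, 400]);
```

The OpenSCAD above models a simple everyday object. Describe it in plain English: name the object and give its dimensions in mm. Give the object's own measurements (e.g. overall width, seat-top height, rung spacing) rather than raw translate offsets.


A long wooden bench with a 1512 mm (x) × 287 mm (y) seat, 56 mm thick, its top surface 456 mm above the floor. Four 50 mm square legs at the seat corners, flush with the edges, run from z = 0 to the seat underside.


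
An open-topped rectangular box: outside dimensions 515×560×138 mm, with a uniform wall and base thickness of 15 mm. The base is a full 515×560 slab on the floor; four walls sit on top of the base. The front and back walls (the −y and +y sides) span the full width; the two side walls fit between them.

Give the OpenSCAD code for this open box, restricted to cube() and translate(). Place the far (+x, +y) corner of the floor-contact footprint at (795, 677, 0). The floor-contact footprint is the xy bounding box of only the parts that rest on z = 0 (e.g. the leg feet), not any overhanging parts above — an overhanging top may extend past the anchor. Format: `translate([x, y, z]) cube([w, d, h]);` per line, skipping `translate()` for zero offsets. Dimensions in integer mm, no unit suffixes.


translate([280, 117, 0]) cube([515, 560, 15]);
translate([280, 117, 15]) cube([515, 15, 123]);
translate([280, 662, 15]) cube([515, 15, 123]);
translate([280, 132, 15]) cube([15, 530, 123]);
translate([780, 132, 15]) cube([15, 530, 123]);


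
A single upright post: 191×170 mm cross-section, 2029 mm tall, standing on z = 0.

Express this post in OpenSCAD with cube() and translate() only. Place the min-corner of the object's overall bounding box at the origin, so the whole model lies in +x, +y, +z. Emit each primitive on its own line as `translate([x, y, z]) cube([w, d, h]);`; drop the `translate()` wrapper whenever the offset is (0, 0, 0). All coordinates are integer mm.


cube([191, 170, 2029]);


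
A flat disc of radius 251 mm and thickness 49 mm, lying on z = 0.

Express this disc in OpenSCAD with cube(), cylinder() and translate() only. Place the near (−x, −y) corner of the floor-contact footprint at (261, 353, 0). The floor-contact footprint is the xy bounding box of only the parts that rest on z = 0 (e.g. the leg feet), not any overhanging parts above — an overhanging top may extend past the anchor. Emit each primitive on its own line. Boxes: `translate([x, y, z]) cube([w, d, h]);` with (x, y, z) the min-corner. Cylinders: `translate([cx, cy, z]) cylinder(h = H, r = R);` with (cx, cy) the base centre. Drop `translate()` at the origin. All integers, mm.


translate([512, 604, 0]) cylinder(h = 49, r = 251);


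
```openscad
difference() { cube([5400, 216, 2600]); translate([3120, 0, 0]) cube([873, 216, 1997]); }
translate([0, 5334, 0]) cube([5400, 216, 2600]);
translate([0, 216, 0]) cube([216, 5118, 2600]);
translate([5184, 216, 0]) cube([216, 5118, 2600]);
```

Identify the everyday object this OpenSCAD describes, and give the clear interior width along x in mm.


A single room. The interior width is 4968 mm.

Four walls enclosing a rectangle with a door in the front wall — a room. Outside width 5400 minus two 216 mm walls gives 4968 mm.


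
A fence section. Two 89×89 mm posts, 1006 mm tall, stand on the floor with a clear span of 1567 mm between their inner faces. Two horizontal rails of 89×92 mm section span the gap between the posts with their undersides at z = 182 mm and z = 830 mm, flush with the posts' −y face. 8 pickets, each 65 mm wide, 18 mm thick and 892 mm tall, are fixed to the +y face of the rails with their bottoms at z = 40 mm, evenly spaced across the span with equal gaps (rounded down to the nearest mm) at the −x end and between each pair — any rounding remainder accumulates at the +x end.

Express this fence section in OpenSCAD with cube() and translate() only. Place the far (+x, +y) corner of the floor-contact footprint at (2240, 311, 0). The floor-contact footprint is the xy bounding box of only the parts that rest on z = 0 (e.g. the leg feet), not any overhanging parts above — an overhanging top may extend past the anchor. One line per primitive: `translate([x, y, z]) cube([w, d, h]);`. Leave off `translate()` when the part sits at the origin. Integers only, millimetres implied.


translate([495, 222, 0]) cube([89, 89, 1006]);
translate([2151, 222, 0]) cube([89, 89, 1006]);
translate([584, 222, 182]) cube([1567, 89, 92]);
translate([584, 222, 830]) cube([1567, 89, 92]);
translate([700, 311, 40]) cube([65, 18, 892]);
translate([881, 311, 40]) cube([65, 18, 892]);
translate([1062, 311, 40]) cube([65, 18, 892]);
translate([1243, 311, 40]) cube([65, 18, 892]);
translate([1424, 311, 40]) cube([65, 18, 892]);
translate([1605, 311, 40]) cube([65, 18, 892]);
translate([1786, 311, 40]) cube([65, 18, 892]);
translate([1967, 311, 40]) cube([65, 18, 892]);


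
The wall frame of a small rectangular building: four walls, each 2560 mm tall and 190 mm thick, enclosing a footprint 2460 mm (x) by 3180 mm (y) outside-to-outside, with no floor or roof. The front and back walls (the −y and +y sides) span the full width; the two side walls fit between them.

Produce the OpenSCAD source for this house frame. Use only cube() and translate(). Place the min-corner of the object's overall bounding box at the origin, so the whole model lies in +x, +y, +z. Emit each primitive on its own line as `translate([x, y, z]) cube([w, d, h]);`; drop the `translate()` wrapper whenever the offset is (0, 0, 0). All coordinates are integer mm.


cube([2460, 190, 2560]);
translate([0, 2990, 0]) cube([2460, 190, 2560]);
translate([0, 190, 0]) cube([190, 2800, 2560]);
translate([2270, 190, 0]) cube([190, 2800, 2560]);


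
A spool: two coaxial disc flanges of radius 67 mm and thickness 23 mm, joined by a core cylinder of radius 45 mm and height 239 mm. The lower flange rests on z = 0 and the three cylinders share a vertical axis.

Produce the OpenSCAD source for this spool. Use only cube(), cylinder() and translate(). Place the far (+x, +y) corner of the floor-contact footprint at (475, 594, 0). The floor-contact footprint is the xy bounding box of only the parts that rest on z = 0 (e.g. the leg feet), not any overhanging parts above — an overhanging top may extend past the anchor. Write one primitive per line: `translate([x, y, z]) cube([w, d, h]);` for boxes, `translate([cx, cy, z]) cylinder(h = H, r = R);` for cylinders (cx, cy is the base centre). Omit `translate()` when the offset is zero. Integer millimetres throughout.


translate([408, 527, 0]) cylinder(h = 23, r = 67);
translate([408, 527, 23]) cylinder(h = 239, r = 45);
translate([408, 527, 262]) cylinder(h = 23, r = 67);


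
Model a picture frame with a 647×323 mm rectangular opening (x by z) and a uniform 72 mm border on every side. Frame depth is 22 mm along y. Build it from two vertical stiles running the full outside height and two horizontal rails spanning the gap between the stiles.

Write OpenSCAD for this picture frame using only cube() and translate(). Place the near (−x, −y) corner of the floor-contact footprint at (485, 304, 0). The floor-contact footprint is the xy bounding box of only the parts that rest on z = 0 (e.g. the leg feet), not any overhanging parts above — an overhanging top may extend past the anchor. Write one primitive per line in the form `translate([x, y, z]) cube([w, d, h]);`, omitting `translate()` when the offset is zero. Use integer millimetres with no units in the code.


translate([485, 304, 0]) cube([72, 22, 467]);
translate([1204, 304, 0]) cube([72, 22, 467]);
translate([557, 304, 0]) cube([647, 22, 72]);
translate([557, 304, 395]) cube([647, 22, 72]);


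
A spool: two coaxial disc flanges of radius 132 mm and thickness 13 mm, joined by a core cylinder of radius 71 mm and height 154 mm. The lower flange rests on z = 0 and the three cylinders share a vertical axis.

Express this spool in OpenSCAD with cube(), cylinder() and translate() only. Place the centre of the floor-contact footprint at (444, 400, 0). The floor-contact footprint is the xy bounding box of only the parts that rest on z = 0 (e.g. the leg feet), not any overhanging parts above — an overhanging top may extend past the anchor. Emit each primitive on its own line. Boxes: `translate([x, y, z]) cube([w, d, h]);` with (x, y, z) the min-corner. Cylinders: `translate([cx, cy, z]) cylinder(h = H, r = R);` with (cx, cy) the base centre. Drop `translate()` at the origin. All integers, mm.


translate([444, 400, 0]) cylinder(h = 13, r = 132);
translate([444, 400, 13]) cylinder(h = 154, r = 71);
translate([444, 400, 167]) cylinder(h = 13, r = 132);


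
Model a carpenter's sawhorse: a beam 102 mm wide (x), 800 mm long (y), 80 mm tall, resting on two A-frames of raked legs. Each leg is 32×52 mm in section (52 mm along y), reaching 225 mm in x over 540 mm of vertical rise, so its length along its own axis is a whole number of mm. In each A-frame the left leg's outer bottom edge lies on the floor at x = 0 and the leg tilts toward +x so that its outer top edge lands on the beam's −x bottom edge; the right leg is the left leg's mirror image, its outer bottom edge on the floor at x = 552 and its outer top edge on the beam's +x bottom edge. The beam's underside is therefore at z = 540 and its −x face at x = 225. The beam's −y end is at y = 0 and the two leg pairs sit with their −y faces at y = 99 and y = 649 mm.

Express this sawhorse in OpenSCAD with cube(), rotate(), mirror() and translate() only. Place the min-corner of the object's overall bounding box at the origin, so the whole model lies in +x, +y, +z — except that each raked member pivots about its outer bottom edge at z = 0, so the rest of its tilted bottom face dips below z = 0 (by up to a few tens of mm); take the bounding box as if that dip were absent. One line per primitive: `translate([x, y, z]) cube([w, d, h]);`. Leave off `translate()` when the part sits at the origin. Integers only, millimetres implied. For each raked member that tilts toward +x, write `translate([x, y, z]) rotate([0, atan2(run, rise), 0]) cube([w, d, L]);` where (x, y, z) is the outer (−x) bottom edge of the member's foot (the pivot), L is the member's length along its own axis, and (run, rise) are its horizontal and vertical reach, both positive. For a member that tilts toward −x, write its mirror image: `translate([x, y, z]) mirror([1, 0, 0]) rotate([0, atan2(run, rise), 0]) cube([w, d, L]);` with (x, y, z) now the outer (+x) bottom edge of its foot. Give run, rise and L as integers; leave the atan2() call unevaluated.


translate([225, 0, 540]) cube([102, 800, 80]);
translate([0, 99, 0]) rotate([0, atan2(225, 540), 0]) cube([32, 52, 585]);
translate([552, 99, 0]) mirror([1, 0, 0]) rotate([0, atan2(225, 540), 0]) cube([32, 52, 585]);
translate([0, 649, 0]) rotate([0, atan2(225, 540), 0]) cube([32, 52, 585]);
translate([552, 649, 0]) mirror([1, 0, 0]) rotate([0, atan2(225, 540), 0]) cube([32, 52, 585]);


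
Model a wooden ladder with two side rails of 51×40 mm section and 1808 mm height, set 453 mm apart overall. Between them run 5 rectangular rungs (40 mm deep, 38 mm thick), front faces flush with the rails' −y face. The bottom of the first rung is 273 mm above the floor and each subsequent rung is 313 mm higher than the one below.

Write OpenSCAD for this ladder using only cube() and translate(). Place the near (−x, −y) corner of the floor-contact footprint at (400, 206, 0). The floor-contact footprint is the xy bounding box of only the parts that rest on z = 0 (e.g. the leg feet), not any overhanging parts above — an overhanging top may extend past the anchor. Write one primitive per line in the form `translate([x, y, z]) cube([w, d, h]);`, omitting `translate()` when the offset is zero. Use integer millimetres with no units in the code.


// rung span = 453 - 2*51 = 351
// rung[k] z = 273 + k*313
translate([400, 206, 0]) cube([51, 40, 1808]);
translate([802, 206, 0]) cube([51, 40, 1808]);
translate([451, 206, 273]) cube([351, 40, 38]);
translate([451, 206, 586]) cube([351, 40, 38]);
translate([451, 206, 899]) cube([351, 40, 38]);
translate([451, 206, 1212]) cube([351, 40, 38]);
translate([451, 206, 1525]) cube([351, 40, 38]);


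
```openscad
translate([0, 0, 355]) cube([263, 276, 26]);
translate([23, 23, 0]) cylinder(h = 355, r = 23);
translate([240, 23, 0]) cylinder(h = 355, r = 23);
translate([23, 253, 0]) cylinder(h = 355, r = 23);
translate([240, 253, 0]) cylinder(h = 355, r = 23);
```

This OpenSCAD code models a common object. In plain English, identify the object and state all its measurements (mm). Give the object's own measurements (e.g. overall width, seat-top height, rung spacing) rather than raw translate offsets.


A four-legged stool. The seat is a 263×276×26 mm slab whose top surface is at z = 381 mm; four round legs, each 46 mm in diameter, run from the floor (z = 0) to the underside of the seat, each leg's axis is inset half a diameter from the nearest pair of seat edges (so the leg's bounding box is flush with the corner).


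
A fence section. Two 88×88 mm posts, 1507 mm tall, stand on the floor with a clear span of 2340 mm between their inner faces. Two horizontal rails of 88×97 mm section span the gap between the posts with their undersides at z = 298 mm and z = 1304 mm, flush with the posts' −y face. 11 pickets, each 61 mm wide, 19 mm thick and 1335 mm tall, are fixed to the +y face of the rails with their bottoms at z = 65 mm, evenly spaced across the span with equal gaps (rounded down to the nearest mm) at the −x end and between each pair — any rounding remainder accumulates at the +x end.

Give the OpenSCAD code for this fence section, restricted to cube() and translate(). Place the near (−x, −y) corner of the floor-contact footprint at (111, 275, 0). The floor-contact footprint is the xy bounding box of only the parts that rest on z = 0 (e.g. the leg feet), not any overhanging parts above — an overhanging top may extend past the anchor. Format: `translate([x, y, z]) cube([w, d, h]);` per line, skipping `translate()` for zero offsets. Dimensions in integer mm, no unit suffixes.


translate([111, 275, 0]) cube([88, 88, 1507]);
translate([2539, 275, 0]) cube([88, 88, 1507]);
translate([199, 275, 298]) cube([2340, 88, 97]);
translate([199, 275, 1304]) cube([2340, 88, 97]);
translate([338, 363, 65]) cube([61, 19, 1335]);
translate([538, 363, 65]) cube([61, 19, 1335]);
translate([738, 363, 65]) cube([61, 19, 1335]);
translate([938, 363, 65]) cube([61, 19, 1335]);
translate([1138, 363, 65]) cube([61, 19, 1335]);
translate([1338, 363, 65]) cube([61, 19, 1335]);
translate([1538, 363, 65]) cube([61, 19, 1335]);
translate([1738, 363, 65]) cube([61, 19, 1335]);
translate([1938, 363, 65]) cube([61, 19, 1335]);
translate([2138, 363, 65]) cube([61, 19, 1335]);
translate([2338, 363, 65]) cube([61, 19, 1335]);


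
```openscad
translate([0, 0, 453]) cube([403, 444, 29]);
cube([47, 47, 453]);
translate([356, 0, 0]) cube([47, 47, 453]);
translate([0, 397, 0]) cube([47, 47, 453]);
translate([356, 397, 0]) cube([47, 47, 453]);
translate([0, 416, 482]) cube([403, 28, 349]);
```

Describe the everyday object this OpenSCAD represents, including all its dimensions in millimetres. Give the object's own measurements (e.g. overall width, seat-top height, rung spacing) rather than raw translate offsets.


A chair. The seat is a 403×444×29 mm slab with its top at z = 482 mm, on four 47×47 mm corner legs (flush with the seat edges, standing on z = 0). A flat backrest 28 mm thick, 349 mm tall, spans the full seat width and rises from the seat top along its +y edge, rear face flush with the rear of the seat.


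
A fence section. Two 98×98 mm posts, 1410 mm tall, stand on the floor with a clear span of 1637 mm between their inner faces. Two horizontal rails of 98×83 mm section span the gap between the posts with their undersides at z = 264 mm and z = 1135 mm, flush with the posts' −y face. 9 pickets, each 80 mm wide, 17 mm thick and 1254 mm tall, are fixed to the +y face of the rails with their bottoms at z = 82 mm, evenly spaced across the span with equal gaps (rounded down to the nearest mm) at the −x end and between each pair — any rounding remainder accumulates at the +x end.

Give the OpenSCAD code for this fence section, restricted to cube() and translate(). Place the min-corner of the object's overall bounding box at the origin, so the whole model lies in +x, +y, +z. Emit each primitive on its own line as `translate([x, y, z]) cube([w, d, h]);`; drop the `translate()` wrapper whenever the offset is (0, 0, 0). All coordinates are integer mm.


cube([98, 98, 1410]);
translate([1735, 0, 0]) cube([98, 98, 1410]);
translate([98, 0, 264]) cube([1637, 98, 83]);
translate([98, 0, 1135]) cube([1637, 98, 83]);
translate([189, 98, 82]) cube([80, 17, 1254]);
translate([360, 98, 82]) cube([80, 17, 1254]);
translate([531, 98, 82]) cube([80, 17, 1254]);
translate([702, 98, 82]) cube([80, 17, 1254]);
translate([873, 98, 82]) cube([80, 17, 1254]);
translate([1044, 98, 82]) cube([80, 17, 1254]);
translate([1215, 98, 82]) cube([80, 17, 1254]);
translate([1386, 98, 82]) cube([80, 17, 1254]);
translate([1557, 98, 82]) cube([80, 17, 1254]);


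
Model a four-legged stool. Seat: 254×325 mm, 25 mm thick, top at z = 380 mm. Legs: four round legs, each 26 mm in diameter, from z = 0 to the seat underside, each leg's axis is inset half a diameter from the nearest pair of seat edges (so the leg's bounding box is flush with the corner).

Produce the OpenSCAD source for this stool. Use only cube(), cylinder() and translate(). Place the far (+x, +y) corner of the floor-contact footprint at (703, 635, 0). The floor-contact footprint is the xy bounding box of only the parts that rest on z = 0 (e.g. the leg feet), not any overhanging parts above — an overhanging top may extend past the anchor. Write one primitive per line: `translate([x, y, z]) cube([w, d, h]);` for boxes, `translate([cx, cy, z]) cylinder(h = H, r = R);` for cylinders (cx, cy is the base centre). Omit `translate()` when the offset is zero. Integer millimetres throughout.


// leg_h = 380 - 25 = 355
translate([449, 310, 355]) cube([254, 325, 25]);
translate([462, 323, 0]) cylinder(h = 355, r = 13);
translate([690, 323, 0]) cylinder(h = 355, r = 13);
translate([462, 622, 0]) cylinder(h = 355, r = 13);
translate([690, 622, 0]) cylinder(h = 355, r = 13);


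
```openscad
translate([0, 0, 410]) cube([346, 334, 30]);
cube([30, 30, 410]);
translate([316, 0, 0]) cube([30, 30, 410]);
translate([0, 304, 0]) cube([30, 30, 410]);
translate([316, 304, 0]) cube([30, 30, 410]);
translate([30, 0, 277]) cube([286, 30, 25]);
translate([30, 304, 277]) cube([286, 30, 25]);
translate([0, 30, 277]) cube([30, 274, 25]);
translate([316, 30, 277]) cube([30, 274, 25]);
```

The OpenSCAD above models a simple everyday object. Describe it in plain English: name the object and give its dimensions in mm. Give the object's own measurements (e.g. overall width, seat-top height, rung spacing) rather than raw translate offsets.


A four-legged stool. The seat is a 346×334×30 mm slab whose top surface is at z = 440 mm; four square legs, each 30×30 mm in cross-section, run from the floor (z = 0) to the underside of the seat, each flush with a corner of the seat. Four stretchers, 30 mm wide and 25 mm tall, connect adjacent legs with their undersides at z = 277 mm, each running between the inner faces of the legs it joins and aligned with the legs' outer faces on the other axis.


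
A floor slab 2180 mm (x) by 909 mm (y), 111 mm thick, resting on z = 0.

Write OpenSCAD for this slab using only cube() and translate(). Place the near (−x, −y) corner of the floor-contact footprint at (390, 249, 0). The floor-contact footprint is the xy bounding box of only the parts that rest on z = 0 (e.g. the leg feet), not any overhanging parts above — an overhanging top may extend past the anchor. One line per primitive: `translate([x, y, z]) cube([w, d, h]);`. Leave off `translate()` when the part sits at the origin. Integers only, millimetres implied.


translate([390, 249, 0]) cube([2180, 909, 111]);


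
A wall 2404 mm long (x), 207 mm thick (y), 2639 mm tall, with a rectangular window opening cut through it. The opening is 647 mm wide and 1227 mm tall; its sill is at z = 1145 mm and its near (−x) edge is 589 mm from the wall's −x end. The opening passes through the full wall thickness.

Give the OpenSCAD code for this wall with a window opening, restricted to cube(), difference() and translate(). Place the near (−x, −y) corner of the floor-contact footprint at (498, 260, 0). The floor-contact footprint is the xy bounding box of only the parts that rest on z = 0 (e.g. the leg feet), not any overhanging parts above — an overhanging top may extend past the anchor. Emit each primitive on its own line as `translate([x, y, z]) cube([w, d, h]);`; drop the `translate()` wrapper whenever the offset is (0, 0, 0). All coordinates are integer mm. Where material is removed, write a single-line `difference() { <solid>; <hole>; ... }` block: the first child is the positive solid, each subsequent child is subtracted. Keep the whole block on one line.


difference() { translate([498, 260, 0]) cube([2404, 207, 2639]); translate([1087, 260, 1145]) cube([647, 207, 1227]); }


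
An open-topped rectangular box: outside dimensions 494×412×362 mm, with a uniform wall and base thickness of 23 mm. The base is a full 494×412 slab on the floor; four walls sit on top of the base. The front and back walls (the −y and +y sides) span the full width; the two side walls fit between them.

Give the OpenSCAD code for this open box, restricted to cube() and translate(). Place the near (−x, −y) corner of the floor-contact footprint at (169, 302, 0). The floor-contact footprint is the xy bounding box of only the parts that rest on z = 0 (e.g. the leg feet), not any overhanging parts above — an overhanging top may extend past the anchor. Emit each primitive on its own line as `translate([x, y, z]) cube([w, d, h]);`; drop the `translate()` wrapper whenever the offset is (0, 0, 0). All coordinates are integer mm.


translate([169, 302, 0]) cube([494, 412, 23]);
translate([169, 302, 23]) cube([494, 23, 339]);
translate([169, 691, 23]) cube([494, 23, 339]);
translate([169, 325, 23]) cube([23, 366, 339]);
translate([640, 325, 23]) cube([23, 366, 339]);


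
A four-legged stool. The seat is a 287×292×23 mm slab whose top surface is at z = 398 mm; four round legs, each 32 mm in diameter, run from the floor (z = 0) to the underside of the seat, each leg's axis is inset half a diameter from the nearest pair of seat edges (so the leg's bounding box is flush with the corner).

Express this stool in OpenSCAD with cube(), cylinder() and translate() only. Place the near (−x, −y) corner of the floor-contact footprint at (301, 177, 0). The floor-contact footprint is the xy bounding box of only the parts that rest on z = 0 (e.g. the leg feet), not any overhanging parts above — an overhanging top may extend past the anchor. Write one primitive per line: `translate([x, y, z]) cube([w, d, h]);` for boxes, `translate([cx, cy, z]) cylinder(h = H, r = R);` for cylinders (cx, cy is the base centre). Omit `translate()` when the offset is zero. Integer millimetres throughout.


translate([301, 177, 375]) cube([287, 292, 23]);
translate([317, 193, 0]) cylinder(h = 375, r = 16);
translate([572, 193, 0]) cylinder(h = 375, r = 16);
translate([317, 453, 0]) cylinder(h = 375, r = 16);
translate([572, 453, 0]) cylinder(h = 375, r = 16);


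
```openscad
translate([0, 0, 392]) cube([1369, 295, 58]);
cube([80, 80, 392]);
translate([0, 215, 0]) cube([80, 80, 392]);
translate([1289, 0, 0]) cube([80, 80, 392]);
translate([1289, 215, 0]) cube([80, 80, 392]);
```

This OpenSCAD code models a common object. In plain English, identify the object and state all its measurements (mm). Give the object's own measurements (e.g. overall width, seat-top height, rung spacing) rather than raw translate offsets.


A bench: a 1369×295 mm seat slab, 58 mm thick, top at z = 450 mm, on four 80×80 mm square legs flush with the seat corners and standing on z = 0.


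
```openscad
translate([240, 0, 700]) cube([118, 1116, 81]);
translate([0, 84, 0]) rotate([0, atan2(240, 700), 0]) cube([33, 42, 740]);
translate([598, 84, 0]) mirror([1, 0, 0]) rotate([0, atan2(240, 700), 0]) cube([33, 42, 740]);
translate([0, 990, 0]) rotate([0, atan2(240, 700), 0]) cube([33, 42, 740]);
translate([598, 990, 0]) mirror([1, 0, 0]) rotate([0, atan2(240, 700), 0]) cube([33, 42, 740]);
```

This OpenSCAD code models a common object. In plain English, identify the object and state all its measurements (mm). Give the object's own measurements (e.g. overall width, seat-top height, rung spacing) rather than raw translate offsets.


A sawhorse. A 118×1116×81 mm beam (x, y, z) sits on two A-frame leg pairs. Each pair is two raked legs of 33×42 mm section (42 mm along y) splaying symmetrically in x. Each leg rises 700 mm vertically over 240 mm of horizontal reach and is 740 mm long along its own axis. Every leg's outer bottom edge rests on the floor and its outer top edge meets a bottom edge of the beam — the left legs (tilting toward +x) meet the beam's −x bottom edge, the right legs (their mirror images, tilting toward −x) meet its +x bottom edge — so the leg tops tuck under the beam, the beam's underside is 700 mm above the floor, and the feet are 598 mm apart outside-to-outside with the beam centred between them. The two leg pairs are set in 84 mm from either end of the beam.


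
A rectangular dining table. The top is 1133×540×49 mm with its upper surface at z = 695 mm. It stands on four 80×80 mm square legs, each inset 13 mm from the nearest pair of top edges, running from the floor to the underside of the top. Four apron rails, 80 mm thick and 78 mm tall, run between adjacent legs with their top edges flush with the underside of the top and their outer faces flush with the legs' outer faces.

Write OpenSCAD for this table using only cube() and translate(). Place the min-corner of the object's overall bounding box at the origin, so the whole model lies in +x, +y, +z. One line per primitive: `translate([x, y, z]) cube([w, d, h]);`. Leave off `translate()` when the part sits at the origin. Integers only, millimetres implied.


translate([0, 0, 646]) cube([1133, 540, 49]);
translate([13, 13, 0]) cube([80, 80, 646]);
translate([1040, 13, 0]) cube([80, 80, 646]);
translate([13, 447, 0]) cube([80, 80, 646]);
translate([1040, 447, 0]) cube([80, 80, 646]);
translate([93, 13, 568]) cube([947, 80, 78]);
translate([93, 447, 568]) cube([947, 80, 78]);
translate([13, 93, 568]) cube([80, 354, 78]);
translate([1040, 93, 568]) cube([80, 354, 78]);


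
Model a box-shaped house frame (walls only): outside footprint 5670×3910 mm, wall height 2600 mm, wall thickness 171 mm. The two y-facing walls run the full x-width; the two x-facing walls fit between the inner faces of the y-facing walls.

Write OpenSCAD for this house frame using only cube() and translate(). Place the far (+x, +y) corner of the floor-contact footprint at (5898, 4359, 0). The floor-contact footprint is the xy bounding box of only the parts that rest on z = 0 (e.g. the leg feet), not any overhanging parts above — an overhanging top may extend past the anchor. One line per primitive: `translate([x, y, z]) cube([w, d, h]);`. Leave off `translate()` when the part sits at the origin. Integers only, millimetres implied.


translate([228, 449, 0]) cube([5670, 171, 2600]);
translate([228, 4188, 0]) cube([5670, 171, 2600]);
translate([228, 620, 0]) cube([171, 3568, 2600]);
translate([5727, 620, 0]) cube([171, 3568, 2600]);


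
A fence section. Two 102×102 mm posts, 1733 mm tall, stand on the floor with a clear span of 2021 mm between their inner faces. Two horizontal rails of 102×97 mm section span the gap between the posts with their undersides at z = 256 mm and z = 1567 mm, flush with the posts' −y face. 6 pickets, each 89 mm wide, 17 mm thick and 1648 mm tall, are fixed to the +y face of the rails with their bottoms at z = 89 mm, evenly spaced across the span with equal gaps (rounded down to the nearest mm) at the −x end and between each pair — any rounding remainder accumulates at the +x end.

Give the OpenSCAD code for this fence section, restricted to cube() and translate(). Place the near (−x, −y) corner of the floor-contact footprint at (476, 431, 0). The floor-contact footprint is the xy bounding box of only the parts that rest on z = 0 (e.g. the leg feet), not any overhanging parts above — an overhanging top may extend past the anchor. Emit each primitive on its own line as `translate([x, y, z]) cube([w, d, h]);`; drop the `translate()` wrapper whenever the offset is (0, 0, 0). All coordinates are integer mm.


translate([476, 431, 0]) cube([102, 102, 1733]);
translate([2599, 431, 0]) cube([102, 102, 1733]);
translate([578, 431, 256]) cube([2021, 102, 97]);
translate([578, 431, 1567]) cube([2021, 102, 97]);
translate([790, 533, 89]) cube([89, 17, 1648]);
translate([1091, 533, 89]) cube([89, 17, 1648]);
translate([1392, 533, 89]) cube([89, 17, 1648]);
translate([1693, 533, 89]) cube([89, 17, 1648]);
translate([1994, 533, 89]) cube([89, 17, 1648]);
translate([2295, 533, 89]) cube([89, 17, 1648]);


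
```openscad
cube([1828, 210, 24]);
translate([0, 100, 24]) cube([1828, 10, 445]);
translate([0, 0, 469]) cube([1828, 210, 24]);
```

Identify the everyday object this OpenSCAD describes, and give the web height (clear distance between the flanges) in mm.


An I-beam. The web height is 445 mm.

Two wide flanges with a thin centred web — an I-beam. Overall 493 mm minus two 24 mm flanges gives a web of 493 − 2·24 = 445 mm.


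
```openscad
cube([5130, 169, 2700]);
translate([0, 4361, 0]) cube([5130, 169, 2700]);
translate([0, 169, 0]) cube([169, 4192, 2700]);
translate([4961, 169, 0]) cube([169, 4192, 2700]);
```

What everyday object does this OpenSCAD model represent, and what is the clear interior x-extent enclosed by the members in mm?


A house (or room) frame. The interior width is 4792 mm.

Four 2700 mm walls enclosing a rectangle with no floor or roof — a room or house frame. Outside width is 5130 mm and wall thickness is 169 mm, so the interior width is 5130 − 2 × 169 = 4792 mm.


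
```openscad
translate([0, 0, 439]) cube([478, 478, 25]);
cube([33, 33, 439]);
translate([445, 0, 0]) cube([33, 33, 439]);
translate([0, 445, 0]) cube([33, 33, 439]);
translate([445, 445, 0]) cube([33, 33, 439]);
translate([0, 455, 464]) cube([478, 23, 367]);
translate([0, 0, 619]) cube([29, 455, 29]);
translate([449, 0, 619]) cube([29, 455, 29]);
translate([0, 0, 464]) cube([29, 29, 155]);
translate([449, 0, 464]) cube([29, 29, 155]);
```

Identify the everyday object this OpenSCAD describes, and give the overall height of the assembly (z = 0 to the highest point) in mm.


A chair. The overall height is 831 mm.

A slab on four corner posts with a tall panel at the back — a chair. The seat slab sits at z = 439 with thickness 25, and the 367 mm backrest starts at the seat top, so the overall height is 439 + 25 + 367 = 831 mm.


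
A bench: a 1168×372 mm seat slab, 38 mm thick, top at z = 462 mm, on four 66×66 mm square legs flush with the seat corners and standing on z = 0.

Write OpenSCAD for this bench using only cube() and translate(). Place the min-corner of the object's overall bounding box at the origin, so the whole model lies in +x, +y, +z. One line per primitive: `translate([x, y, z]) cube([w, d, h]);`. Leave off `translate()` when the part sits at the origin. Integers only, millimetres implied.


// leg_h = 462 − 38 = 424
translate([0, 0, 424]) cube([1168, 372, 38]);
cube([66, 66, 424]);
translate([0, 306, 0]) cube([66, 66, 424]);
translate([1102, 0, 0]) cube([66, 66, 424]);
translate([1102, 306, 0]) cube([66, 66, 424]);


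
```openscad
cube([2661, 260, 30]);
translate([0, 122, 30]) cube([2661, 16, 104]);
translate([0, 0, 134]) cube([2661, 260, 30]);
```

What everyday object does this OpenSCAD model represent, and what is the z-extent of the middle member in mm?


An I-beam. The web height is 104 mm.

Two wide flanges with a thin centred web — an I-beam. Overall 164 mm minus two 30 mm flanges gives a web of 164 − 2·30 = 104 mm.


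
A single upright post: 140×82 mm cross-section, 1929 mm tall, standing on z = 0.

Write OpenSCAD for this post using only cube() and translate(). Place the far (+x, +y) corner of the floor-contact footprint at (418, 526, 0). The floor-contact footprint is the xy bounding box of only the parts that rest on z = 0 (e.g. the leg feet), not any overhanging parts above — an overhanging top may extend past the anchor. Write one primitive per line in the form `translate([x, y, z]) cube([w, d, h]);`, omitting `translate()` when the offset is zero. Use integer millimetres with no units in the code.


translate([278, 444, 0]) cube([140, 82, 1929]);


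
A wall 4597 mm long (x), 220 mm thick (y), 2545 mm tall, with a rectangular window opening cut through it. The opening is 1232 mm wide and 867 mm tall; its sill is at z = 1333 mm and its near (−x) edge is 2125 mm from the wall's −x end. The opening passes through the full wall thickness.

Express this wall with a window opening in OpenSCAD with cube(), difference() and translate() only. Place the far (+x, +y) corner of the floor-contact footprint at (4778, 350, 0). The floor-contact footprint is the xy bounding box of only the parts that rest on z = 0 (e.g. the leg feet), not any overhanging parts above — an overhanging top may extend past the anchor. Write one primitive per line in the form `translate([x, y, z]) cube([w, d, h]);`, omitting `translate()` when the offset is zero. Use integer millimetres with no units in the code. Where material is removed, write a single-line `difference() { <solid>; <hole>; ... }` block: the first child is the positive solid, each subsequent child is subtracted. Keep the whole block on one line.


difference() { translate([181, 130, 0]) cube([4597, 220, 2545]); translate([2306, 130, 1333]) cube([1232, 220, 867]); }


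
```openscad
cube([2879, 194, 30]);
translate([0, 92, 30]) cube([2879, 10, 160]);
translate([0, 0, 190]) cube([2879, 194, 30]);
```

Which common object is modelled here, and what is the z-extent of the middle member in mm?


An I-beam. The web height is 160 mm.

Two wide flanges with a thin centred web — an I-beam. Overall 220 mm minus two 30 mm flanges gives a web of 220 − 2·30 = 160 mm.


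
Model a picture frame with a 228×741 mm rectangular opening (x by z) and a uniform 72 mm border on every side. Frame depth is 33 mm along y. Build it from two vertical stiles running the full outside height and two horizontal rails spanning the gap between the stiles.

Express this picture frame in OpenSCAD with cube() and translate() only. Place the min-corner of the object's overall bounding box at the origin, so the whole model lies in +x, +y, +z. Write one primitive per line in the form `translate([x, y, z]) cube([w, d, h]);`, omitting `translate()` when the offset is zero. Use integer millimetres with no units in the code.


cube([72, 33, 885]);
translate([300, 0, 0]) cube([72, 33, 885]);
translate([72, 0, 0]) cube([228, 33, 72]);
translate([72, 0, 813]) cube([228, 33, 72]);


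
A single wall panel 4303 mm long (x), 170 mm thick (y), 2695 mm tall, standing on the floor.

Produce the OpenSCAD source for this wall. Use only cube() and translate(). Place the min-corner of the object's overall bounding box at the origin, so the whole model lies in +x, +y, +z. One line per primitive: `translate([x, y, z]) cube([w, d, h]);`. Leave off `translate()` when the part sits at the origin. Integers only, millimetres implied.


cube([4303, 170, 2695]);
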